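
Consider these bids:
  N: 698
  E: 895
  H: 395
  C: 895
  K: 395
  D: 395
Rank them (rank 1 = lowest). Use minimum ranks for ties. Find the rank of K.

1

Sorted (ascending): 395, 395, 395, 698, 895, 895
The 3 values of 395 occupy positions 1–3 → each gets rank 1.
The 2 values of 895 occupy positions 5–6 → each gets rank 5.
K has value 395 → rank 1.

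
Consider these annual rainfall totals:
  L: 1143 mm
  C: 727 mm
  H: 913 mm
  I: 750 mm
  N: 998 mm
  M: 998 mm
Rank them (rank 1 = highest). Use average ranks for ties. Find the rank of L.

1

Sorted (descending): 1143, 998, 998, 913, 750, 727
The 2 values of 998 occupy positions 2–3 → average rank (2+3)/2 = 2.5.
L has value 1143 mm → rank 1.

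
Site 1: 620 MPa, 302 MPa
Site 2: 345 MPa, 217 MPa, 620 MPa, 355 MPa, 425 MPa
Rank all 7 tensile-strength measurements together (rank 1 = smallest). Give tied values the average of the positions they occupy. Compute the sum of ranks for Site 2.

19.5

Sorted (ascending): 217, 302, 345, 355, 425, 620, 620
The 2 values of 620 occupy positions 6–7 → average rank (6+7)/2 = 6.5.
Site 2 values → pooled ranks: 345→3, 217→1, 620→6.5, 355→4, 425→5
Rank sum = 3 + 1 + 6.5 + 4 + 5 = 19.5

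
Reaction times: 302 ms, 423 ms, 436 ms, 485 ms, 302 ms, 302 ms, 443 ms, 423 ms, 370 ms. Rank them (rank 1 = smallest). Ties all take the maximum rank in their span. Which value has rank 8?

Sorted (ascending): 302, 302, 302, 370, 423, 423, 436, 443, 485
The 3 values of 302 occupy positions 1–3 → each gets rank 3.
The 2 values of 423 occupy positions 5–6 → each gets rank 6.
Rank 8 → value 443.

443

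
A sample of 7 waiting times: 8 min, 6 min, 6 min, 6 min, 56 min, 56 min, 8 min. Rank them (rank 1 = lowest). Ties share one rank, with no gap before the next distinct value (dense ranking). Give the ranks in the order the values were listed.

Sorted (ascending): 6, 6, 6, 8, 8, 56, 56
The 3 values of 6 share dense rank 1.
The 2 values of 8 share dense rank 2.
The 2 values of 56 share dense rank 3.

2, 1, 1, 1, 3, 3, 2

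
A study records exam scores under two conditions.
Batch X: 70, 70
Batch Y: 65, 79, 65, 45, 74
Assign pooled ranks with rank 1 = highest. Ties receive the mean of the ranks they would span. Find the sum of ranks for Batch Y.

Sorted (descending): 79, 74, 70, 70, 65, 65, 45
The 2 values of 70 occupy positions 3–4 → average rank (3+4)/2 = 3.5.
The 2 values of 65 occupy positions 5–6 → average rank (5+6)/2 = 5.5.
Batch Y values → pooled ranks: 65→5.5, 79→1, 65→5.5, 45→7, 74→2
Rank sum = 5.5 + 1 + 5.5 + 7 + 2 = 21

21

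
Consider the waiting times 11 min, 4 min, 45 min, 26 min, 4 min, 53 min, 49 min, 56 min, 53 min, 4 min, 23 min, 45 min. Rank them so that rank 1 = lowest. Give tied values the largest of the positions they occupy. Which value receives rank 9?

49

Sorted (ascending): 4, 4, 4, 11, 23, 26, 45, 45, 49, 53, 53, 56
The 3 values of 4 occupy positions 1–3 → each gets rank 3.
The 2 values of 45 occupy positions 7–8 → each gets rank 8.
The 2 values of 53 occupy positions 10–11 → each gets rank 11.
Rank 9 → value 49.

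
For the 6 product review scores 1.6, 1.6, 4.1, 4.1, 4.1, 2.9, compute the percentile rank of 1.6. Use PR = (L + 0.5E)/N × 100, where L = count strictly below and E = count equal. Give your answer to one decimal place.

N = 6.
Strictly below 1.6: 0. Equal to 1.6: 2.
PR = (0 + 0.5·2)/6 × 100 = 16.7

16.7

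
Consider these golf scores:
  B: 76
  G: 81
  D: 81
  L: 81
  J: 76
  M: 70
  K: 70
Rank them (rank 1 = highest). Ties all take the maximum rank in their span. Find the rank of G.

Sorted (descending): 81, 81, 81, 76, 76, 70, 70
The 3 values of 81 occupy positions 1–3 → each gets rank 3.
The 2 values of 76 occupy positions 4–5 → each gets rank 5.
The 2 values of 70 occupy positions 6–7 → each gets rank 7.
G has value 81 → rank 3.

3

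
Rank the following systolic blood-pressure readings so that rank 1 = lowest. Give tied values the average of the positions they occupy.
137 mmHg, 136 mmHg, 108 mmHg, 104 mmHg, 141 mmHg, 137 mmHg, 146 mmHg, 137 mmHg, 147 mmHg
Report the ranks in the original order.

5, 3, 2, 1, 7, 5, 8, 5, 9

Sorted (ascending): 104, 108, 136, 137, 137, 137, 141, 146, 147
The 3 values of 137 occupy positions 4–6 → average rank 5.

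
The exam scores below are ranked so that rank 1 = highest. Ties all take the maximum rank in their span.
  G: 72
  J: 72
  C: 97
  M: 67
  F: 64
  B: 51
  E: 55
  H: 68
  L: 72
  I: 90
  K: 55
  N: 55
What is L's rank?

5

Sorted (descending): 97, 90, 72, 72, 72, 68, 67, 64, 55, 55, 55, 51
The 3 values of 72 occupy positions 3–5 → each gets rank 5.
The 3 values of 55 occupy positions 9–11 → each gets rank 11.
L has value 72 → rank 5.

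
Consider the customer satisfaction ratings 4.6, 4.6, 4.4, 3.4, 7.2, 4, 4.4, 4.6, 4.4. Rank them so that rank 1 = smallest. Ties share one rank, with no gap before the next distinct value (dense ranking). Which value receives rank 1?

Sorted (ascending): 3.4, 4, 4.4, 4.4, 4.4, 4.6, 4.6, 4.6, 7.2
The 3 values of 4.4 share dense rank 3.
The 3 values of 4.6 share dense rank 4.
Remaining distinct values take the next consecutive integers.
Rank 1 → value 3.4.

3.4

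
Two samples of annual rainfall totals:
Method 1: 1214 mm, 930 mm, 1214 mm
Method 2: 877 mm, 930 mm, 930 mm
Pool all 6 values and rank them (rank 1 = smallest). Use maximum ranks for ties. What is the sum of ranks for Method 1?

Sorted (ascending): 877, 930, 930, 930, 1214, 1214
The 3 values of 930 occupy positions 2–4 → each gets rank 4.
The 2 values of 1214 occupy positions 5–6 → each gets rank 6.
Method 1 values → pooled ranks: 1214→6, 930→4, 1214→6
Rank sum = 6 + 4 + 6 = 16

16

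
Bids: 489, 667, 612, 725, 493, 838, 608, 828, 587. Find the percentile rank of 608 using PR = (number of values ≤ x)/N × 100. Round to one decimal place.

N = 9.
Strictly below 608: 3. Equal to 608: 1.
PR = 4/9 × 100 = 44.4

44.4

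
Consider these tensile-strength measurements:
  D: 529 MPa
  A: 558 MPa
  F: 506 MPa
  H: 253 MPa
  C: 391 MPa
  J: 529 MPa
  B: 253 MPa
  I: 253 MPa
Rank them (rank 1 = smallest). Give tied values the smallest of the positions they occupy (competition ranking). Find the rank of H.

1

Sorted (ascending): 253, 253, 253, 391, 506, 529, 529, 558
The 3 values of 253 occupy positions 1–3 → each gets rank 1.
The 2 values of 529 occupy positions 6–7 → each gets rank 6.
H has value 253 MPa → rank 1.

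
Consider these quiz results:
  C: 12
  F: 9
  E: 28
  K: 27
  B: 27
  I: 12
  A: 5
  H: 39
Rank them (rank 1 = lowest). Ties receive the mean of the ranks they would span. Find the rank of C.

3.5

Sorted (ascending): 5, 9, 12, 12, 27, 27, 28, 39
The 2 values of 12 occupy positions 3–4 → average rank (3+4)/2 = 3.5.
The 2 values of 27 occupy positions 5–6 → average rank (5+6)/2 = 5.5.
C has value 12 → rank 3.5.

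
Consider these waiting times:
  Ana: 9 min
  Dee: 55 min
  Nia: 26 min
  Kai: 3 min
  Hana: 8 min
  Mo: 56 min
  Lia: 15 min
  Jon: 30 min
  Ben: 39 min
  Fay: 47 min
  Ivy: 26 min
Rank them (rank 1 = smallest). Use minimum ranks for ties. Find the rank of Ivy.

Sorted (ascending): 3, 8, 9, 15, 26, 26, 30, 39, 47, 55, 56
The 2 values of 26 occupy positions 5–6 → each gets rank 5.
Ivy has value 26 min → rank 5.

5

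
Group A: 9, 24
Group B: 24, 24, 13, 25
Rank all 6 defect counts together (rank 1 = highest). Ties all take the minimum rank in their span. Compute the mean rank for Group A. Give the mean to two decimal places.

Sorted (descending): 25, 24, 24, 24, 13, 9
The 3 values of 24 occupy positions 2–4 → each gets rank 2.
Group A values → pooled ranks: 9→6, 24→2
Mean rank = (6 + 2) / 2 = 4.00

4.00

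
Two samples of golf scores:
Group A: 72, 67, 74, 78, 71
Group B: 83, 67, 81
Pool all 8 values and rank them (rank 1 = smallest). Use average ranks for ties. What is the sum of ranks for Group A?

Sorted (ascending): 67, 67, 71, 72, 74, 78, 81, 83
The 2 values of 67 occupy positions 1–2 → average rank (1+2)/2 = 1.5.
Group A values → pooled ranks: 72→4, 67→1.5, 74→5, 78→6, 71→3
Rank sum = 4 + 1.5 + 5 + 6 + 3 = 19.5

19.5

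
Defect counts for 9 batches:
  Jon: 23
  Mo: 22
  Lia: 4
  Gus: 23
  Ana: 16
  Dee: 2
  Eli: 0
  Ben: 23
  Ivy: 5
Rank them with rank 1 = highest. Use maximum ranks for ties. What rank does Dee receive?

Sorted (descending): 23, 23, 23, 22, 16, 5, 4, 2, 0
The 3 values of 23 occupy positions 1–3 → each gets rank 3.
Dee has value 2 → rank 8.

8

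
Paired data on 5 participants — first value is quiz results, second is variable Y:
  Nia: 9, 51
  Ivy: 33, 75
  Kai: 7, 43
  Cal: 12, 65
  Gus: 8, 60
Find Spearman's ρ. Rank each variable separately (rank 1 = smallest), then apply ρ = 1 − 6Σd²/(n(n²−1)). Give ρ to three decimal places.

0.900

Ranks of variable 1: 3, 5, 1, 4, 2
Ranks of variable 2: 2, 5, 1, 4, 3
d = r₁ − r₂: 1, 0, 0, 0, -1
d²: 1, 0, 0, 0, 1; Σd² = 2
ρ = 1 − 6·2/(5·24) = 1 − 12/120 = 0.900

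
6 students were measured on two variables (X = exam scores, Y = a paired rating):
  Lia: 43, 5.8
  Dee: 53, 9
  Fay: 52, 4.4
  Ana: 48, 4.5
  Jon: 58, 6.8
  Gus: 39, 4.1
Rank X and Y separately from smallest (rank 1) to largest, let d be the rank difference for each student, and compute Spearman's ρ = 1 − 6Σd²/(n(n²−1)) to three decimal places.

0.714

Ranks of variable 1: 2, 5, 4, 3, 6, 1
Ranks of variable 2: 4, 6, 2, 3, 5, 1
d = r₁ − r₂: -2, -1, 2, 0, 1, 0
d²: 4, 1, 4, 0, 1, 0; Σd² = 10
ρ = 1 − 6·10/(6·35) = 1 − 60/210 = 0.714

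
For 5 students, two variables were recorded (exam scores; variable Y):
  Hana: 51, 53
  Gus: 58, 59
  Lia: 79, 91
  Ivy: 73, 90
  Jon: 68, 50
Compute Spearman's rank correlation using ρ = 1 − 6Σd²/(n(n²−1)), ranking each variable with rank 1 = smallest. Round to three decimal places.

Ranks of variable 1: 1, 2, 5, 4, 3
Ranks of variable 2: 2, 3, 5, 4, 1
d = r₁ − r₂: -1, -1, 0, 0, 2
d²: 1, 1, 0, 0, 4; Σd² = 6
ρ = 1 − 6·6/(5·24) = 1 − 36/120 = 0.700

0.700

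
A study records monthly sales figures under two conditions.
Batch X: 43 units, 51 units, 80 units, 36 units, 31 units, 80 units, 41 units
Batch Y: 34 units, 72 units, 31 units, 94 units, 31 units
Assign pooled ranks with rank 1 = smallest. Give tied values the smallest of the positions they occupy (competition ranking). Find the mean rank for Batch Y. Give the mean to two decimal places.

5.40

Sorted (ascending): 31, 31, 31, 34, 36, 41, 43, 51, 72, 80, 80, 94
The 3 values of 31 occupy positions 1–3 → each gets rank 1.
The 2 values of 80 occupy positions 10–11 → each gets rank 10.
Batch Y values → pooled ranks: 34→4, 72→9, 31→1, 94→12, 31→1
Mean rank = (4 + 9 + 1 + 12 + 1) / 5 = 5.40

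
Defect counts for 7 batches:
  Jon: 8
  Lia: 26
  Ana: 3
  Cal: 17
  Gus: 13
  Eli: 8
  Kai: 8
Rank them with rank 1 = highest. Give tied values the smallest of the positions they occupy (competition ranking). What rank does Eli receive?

4

Sorted (descending): 26, 17, 13, 8, 8, 8, 3
The 3 values of 8 occupy positions 4–6 → each gets rank 4.
Eli has value 8 → rank 4.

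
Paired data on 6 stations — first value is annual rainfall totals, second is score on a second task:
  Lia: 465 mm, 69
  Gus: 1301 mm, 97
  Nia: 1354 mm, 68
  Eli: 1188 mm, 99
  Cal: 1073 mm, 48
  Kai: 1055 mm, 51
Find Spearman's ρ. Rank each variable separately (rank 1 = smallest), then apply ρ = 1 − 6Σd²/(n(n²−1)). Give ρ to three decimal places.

0.257

Ranks of variable 1: 1, 5, 6, 4, 3, 2
Ranks of variable 2: 4, 5, 3, 6, 1, 2
d = r₁ − r₂: -3, 0, 3, -2, 2, 0
d²: 9, 0, 9, 4, 4, 0; Σd² = 26
ρ = 1 − 6·26/(6·35) = 1 − 156/210 = 0.257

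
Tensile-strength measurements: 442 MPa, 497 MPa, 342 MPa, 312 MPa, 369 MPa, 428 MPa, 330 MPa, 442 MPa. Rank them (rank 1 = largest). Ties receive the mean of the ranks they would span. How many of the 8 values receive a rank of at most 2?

1

Sorted (descending): 497, 442, 442, 428, 369, 342, 330, 312
The 2 values of 442 occupy positions 2–3 → average rank (2+3)/2 = 2.5.
Ranks ≤ 2: {1} → 1 value.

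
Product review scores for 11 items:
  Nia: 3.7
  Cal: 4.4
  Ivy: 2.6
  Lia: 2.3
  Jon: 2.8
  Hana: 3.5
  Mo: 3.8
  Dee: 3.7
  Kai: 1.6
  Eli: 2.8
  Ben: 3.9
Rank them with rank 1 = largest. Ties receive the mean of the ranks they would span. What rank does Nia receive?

4.5

Sorted (descending): 4.4, 3.9, 3.8, 3.7, 3.7, 3.5, 2.8, 2.8, 2.6, 2.3, 1.6
The 2 values of 3.7 occupy positions 4–5 → average rank (4+5)/2 = 4.5.
The 2 values of 2.8 occupy positions 7–8 → average rank (7+8)/2 = 7.5.
Nia has value 3.7 → rank 4.5.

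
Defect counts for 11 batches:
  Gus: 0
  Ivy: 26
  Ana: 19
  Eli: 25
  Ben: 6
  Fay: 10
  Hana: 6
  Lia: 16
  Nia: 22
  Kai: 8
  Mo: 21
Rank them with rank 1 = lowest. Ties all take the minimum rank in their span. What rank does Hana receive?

2

Sorted (ascending): 0, 6, 6, 8, 10, 16, 19, 21, 22, 25, 26
The 2 values of 6 occupy positions 2–3 → each gets rank 2.
Hana has value 6 → rank 2.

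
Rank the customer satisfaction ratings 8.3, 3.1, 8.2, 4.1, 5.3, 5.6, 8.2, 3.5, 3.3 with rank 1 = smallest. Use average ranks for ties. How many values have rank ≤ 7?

Sorted (ascending): 3.1, 3.3, 3.5, 4.1, 5.3, 5.6, 8.2, 8.2, 8.3
The 2 values of 8.2 occupy positions 7–8 → average rank (7+8)/2 = 7.5.
Ranks ≤ 7: {1, 2, 3, 4, 5, 6} → 6 values.

6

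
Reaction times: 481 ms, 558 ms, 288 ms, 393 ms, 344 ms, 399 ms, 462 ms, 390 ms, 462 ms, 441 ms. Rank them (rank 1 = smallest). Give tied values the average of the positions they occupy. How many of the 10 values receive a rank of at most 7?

Sorted (ascending): 288, 344, 390, 393, 399, 441, 462, 462, 481, 558
The 2 values of 462 occupy positions 7–8 → average rank (7+8)/2 = 7.5.
Ranks ≤ 7: {1, 2, 3, 4, 5, 6} → 6 values.

6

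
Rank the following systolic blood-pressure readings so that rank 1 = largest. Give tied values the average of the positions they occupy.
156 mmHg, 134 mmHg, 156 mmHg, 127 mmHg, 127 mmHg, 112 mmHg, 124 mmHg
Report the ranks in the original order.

1.5, 3, 1.5, 4.5, 4.5, 7, 6

Sorted (descending): 156, 156, 134, 127, 127, 124, 112
The 2 values of 156 occupy positions 1–2 → average rank (1+2)/2 = 1.5.
The 2 values of 127 occupy positions 4–5 → average rank (4+5)/2 = 4.5.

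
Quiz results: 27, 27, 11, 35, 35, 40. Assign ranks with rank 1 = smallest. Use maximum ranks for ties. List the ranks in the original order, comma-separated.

Sorted (ascending): 11, 27, 27, 35, 35, 40
The 2 values of 27 occupy positions 2–3 → each gets rank 3.
The 2 values of 35 occupy positions 4–5 → each gets rank 5.

3, 3, 1, 5, 5, 6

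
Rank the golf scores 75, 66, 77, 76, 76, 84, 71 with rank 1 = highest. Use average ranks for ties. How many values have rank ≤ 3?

2

Sorted (descending): 84, 77, 76, 76, 75, 71, 66
The 2 values of 76 occupy positions 3–4 → average rank (3+4)/2 = 3.5.
Ranks ≤ 3: {1, 2} → 2 values.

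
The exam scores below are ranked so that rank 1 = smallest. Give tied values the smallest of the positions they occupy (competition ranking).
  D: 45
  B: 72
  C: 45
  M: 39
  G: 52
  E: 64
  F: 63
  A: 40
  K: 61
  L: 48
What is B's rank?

Sorted (ascending): 39, 40, 45, 45, 48, 52, 61, 63, 64, 72
The 2 values of 45 occupy positions 3–4 → each gets rank 3.
B has value 72 → rank 10.

10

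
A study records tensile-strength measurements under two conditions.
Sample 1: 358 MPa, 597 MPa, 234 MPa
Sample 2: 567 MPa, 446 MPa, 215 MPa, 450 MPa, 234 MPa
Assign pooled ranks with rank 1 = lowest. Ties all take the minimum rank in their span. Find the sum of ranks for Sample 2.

Sorted (ascending): 215, 234, 234, 358, 446, 450, 567, 597
The 2 values of 234 occupy positions 2–3 → each gets rank 2.
Sample 2 values → pooled ranks: 567→7, 446→5, 215→1, 450→6, 234→2
Rank sum = 7 + 5 + 1 + 6 + 2 = 21

21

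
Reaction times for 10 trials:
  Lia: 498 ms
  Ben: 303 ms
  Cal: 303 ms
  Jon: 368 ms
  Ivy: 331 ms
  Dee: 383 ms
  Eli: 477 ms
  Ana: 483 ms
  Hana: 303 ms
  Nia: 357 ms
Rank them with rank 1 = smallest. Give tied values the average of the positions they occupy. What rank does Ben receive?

Sorted (ascending): 303, 303, 303, 331, 357, 368, 383, 477, 483, 498
The 3 values of 303 occupy positions 1–3 → average rank 2.
Ben has value 303 ms → rank 2.

2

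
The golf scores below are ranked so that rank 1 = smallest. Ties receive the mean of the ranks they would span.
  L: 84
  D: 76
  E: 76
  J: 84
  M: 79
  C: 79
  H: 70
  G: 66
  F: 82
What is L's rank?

Sorted (ascending): 66, 70, 76, 76, 79, 79, 82, 84, 84
The 2 values of 76 occupy positions 3–4 → average rank (3+4)/2 = 3.5.
The 2 values of 79 occupy positions 5–6 → average rank (5+6)/2 = 5.5.
The 2 values of 84 occupy positions 8–9 → average rank (8+9)/2 = 8.5.
L has value 84 → rank 8.5.

8.5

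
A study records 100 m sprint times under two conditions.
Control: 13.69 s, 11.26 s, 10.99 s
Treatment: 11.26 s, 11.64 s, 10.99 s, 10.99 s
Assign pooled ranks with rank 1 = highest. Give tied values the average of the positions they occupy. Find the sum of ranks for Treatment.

17.5

Sorted (descending): 13.69, 11.64, 11.26, 11.26, 10.99, 10.99, 10.99
The 2 values of 11.26 occupy positions 3–4 → average rank (3+4)/2 = 3.5.
The 3 values of 10.99 occupy positions 5–7 → average rank 6.
Treatment values → pooled ranks: 11.26→3.5, 11.64→2, 10.99→6, 10.99→6
Rank sum = 3.5 + 2 + 6 + 6 = 17.5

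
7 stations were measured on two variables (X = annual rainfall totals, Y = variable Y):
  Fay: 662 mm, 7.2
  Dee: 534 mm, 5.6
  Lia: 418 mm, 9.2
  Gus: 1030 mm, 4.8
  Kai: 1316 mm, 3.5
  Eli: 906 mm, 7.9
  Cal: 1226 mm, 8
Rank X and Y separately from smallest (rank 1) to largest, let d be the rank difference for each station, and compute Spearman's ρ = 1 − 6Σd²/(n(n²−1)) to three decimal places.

Ranks of variable 1: 3, 2, 1, 5, 7, 4, 6
Ranks of variable 2: 4, 3, 7, 2, 1, 5, 6
d = r₁ − r₂: -1, -1, -6, 3, 6, -1, 0
d²: 1, 1, 36, 9, 36, 1, 0; Σd² = 84
ρ = 1 − 6·84/(7·48) = 1 − 504/336 = -0.500

-0.500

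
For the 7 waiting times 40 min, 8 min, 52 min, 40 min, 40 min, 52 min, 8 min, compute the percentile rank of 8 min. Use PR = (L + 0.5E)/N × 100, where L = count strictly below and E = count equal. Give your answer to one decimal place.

N = 7.
Strictly below 8: 0. Equal to 8: 2.
PR = (0 + 0.5·2)/7 × 100 = 14.3

14.3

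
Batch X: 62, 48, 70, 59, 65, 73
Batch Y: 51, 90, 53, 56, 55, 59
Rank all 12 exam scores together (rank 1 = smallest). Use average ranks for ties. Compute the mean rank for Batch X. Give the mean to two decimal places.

7.58

Sorted (ascending): 48, 51, 53, 55, 56, 59, 59, 62, 65, 70, 73, 90
The 2 values of 59 occupy positions 6–7 → average rank (6+7)/2 = 6.5.
Batch X values → pooled ranks: 62→8, 48→1, 70→10, 59→6.5, 65→9, 73→11
Mean rank = (8 + 1 + 10 + 6.5 + 9 + 11) / 6 = 7.58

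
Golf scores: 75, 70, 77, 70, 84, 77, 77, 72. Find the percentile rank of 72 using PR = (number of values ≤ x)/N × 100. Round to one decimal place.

37.5

N = 8.
Strictly below 72: 2. Equal to 72: 1.
PR = 3/8 × 100 = 37.5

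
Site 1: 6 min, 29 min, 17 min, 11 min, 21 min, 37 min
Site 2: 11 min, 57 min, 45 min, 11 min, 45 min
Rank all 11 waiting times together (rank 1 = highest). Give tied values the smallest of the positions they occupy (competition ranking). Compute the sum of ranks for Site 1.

41

Sorted (descending): 57, 45, 45, 37, 29, 21, 17, 11, 11, 11, 6
The 2 values of 45 occupy positions 2–3 → each gets rank 2.
The 3 values of 11 occupy positions 8–10 → each gets rank 8.
Site 1 values → pooled ranks: 6→11, 29→5, 17→7, 11→8, 21→6, 37→4
Rank sum = 11 + 5 + 7 + 8 + 6 + 4 = 41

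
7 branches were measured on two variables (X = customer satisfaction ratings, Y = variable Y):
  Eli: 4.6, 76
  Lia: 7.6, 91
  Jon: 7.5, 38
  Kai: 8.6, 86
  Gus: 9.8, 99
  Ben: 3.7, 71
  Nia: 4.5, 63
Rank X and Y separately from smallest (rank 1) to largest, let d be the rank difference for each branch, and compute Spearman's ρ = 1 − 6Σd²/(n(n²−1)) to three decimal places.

Ranks of variable 1: 3, 5, 4, 6, 7, 1, 2
Ranks of variable 2: 4, 6, 1, 5, 7, 3, 2
d = r₁ − r₂: -1, -1, 3, 1, 0, -2, 0
d²: 1, 1, 9, 1, 0, 4, 0; Σd² = 16
ρ = 1 − 6·16/(7·48) = 1 − 96/336 = 0.714

0.714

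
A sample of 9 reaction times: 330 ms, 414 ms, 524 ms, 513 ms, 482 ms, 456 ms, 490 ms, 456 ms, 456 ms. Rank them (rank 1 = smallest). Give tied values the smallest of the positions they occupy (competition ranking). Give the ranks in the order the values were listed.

Sorted (ascending): 330, 414, 456, 456, 456, 482, 490, 513, 524
The 3 values of 456 occupy positions 3–5 → each gets rank 3.

1, 2, 9, 8, 6, 3, 7, 3, 3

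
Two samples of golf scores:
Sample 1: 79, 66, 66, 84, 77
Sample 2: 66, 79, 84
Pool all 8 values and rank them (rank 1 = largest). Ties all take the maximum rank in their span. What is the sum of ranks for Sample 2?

14

Sorted (descending): 84, 84, 79, 79, 77, 66, 66, 66
The 2 values of 84 occupy positions 1–2 → each gets rank 2.
The 2 values of 79 occupy positions 3–4 → each gets rank 4.
The 3 values of 66 occupy positions 6–8 → each gets rank 8.
Sample 2 values → pooled ranks: 66→8, 79→4, 84→2
Rank sum = 8 + 4 + 2 = 14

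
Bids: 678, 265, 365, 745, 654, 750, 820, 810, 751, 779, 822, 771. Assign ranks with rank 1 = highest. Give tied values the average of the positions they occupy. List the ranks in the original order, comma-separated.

9, 12, 11, 8, 10, 7, 2, 3, 6, 4, 1, 5

Sorted (descending): 822, 820, 810, 779, 771, 751, 750, 745, 678, 654, 365, 265
No ties — each value takes its position as its rank.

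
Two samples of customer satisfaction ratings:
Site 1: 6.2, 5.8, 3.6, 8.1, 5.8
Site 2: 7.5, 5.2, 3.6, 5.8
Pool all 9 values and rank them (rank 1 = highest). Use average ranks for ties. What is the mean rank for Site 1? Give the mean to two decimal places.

4.50

Sorted (descending): 8.1, 7.5, 6.2, 5.8, 5.8, 5.8, 5.2, 3.6, 3.6
The 3 values of 5.8 occupy positions 4–6 → average rank 5.
The 2 values of 3.6 occupy positions 8–9 → average rank (8+9)/2 = 8.5.
Site 1 values → pooled ranks: 6.2→3, 5.8→5, 3.6→8.5, 8.1→1, 5.8→5
Mean rank = (3 + 5 + 8.5 + 1 + 5) / 5 = 4.50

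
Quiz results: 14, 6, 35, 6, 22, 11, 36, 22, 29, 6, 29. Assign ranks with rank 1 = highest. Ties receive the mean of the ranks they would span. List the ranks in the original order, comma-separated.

Sorted (descending): 36, 35, 29, 29, 22, 22, 14, 11, 6, 6, 6
The 2 values of 29 occupy positions 3–4 → average rank (3+4)/2 = 3.5.
The 2 values of 22 occupy positions 5–6 → average rank (5+6)/2 = 5.5.
The 3 values of 6 occupy positions 9–11 → average rank 10.

7, 10, 2, 10, 5.5, 8, 1, 5.5, 3.5, 10, 3.5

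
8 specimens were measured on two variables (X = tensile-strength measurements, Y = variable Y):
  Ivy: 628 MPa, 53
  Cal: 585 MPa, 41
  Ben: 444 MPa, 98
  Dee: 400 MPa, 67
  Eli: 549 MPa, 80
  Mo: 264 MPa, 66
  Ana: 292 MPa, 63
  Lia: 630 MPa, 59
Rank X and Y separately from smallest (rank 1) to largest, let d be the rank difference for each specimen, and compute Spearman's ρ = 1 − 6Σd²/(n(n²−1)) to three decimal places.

Ranks of variable 1: 7, 6, 4, 3, 5, 1, 2, 8
Ranks of variable 2: 2, 1, 8, 6, 7, 5, 4, 3
d = r₁ − r₂: 5, 5, -4, -3, -2, -4, -2, 5
d²: 25, 25, 16, 9, 4, 16, 4, 25; Σd² = 124
ρ = 1 − 6·124/(8·63) = 1 − 744/504 = -0.476

-0.476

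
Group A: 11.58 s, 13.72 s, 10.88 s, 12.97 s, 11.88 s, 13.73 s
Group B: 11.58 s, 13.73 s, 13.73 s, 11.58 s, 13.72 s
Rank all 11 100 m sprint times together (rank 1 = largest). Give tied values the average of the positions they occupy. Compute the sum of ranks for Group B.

26.5

Sorted (descending): 13.73, 13.73, 13.73, 13.72, 13.72, 12.97, 11.88, 11.58, 11.58, 11.58, 10.88
The 3 values of 13.73 occupy positions 1–3 → average rank 2.
The 2 values of 13.72 occupy positions 4–5 → average rank (4+5)/2 = 4.5.
The 3 values of 11.58 occupy positions 8–10 → average rank 9.
Group B values → pooled ranks: 11.58→9, 13.73→2, 13.73→2, 11.58→9, 13.72→4.5
Rank sum = 9 + 2 + 2 + 9 + 4.5 = 26.5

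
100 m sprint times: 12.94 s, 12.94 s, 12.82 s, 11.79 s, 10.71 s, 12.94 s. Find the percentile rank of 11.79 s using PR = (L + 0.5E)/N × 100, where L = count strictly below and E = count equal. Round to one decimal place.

25.0

N = 6.
Strictly below 11.79: 1. Equal to 11.79: 1.
PR = (1 + 0.5·1)/6 × 100 = 25.0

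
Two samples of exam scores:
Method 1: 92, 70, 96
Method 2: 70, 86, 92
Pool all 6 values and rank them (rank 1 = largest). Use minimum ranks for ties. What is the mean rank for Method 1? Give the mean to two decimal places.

Sorted (descending): 96, 92, 92, 86, 70, 70
The 2 values of 92 occupy positions 2–3 → each gets rank 2.
The 2 values of 70 occupy positions 5–6 → each gets rank 5.
Method 1 values → pooled ranks: 92→2, 70→5, 96→1
Mean rank = (2 + 5 + 1) / 3 = 2.67

2.67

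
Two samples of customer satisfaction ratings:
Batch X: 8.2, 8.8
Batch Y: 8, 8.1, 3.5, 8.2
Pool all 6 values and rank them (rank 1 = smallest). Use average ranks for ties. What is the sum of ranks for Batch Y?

10.5

Sorted (ascending): 3.5, 8, 8.1, 8.2, 8.2, 8.8
The 2 values of 8.2 occupy positions 4–5 → average rank (4+5)/2 = 4.5.
Batch Y values → pooled ranks: 8→2, 8.1→3, 3.5→1, 8.2→4.5
Rank sum = 2 + 3 + 1 + 4.5 = 10.5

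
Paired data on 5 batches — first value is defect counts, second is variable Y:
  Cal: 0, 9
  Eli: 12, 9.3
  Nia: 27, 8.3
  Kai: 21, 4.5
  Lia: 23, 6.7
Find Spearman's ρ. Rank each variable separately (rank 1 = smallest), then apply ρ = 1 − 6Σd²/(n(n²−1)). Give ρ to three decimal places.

-0.500

Ranks of variable 1: 1, 2, 5, 3, 4
Ranks of variable 2: 4, 5, 3, 1, 2
d = r₁ − r₂: -3, -3, 2, 2, 2
d²: 9, 9, 4, 4, 4; Σd² = 30
ρ = 1 − 6·30/(5·24) = 1 − 180/120 = -0.500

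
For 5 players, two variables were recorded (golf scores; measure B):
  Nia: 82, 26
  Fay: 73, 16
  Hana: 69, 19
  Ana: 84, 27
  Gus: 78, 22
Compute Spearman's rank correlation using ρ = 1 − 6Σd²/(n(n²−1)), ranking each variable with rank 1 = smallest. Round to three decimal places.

Ranks of variable 1: 4, 2, 1, 5, 3
Ranks of variable 2: 4, 1, 2, 5, 3
d = r₁ − r₂: 0, 1, -1, 0, 0
d²: 0, 1, 1, 0, 0; Σd² = 2
ρ = 1 − 6·2/(5·24) = 1 − 12/120 = 0.900

0.900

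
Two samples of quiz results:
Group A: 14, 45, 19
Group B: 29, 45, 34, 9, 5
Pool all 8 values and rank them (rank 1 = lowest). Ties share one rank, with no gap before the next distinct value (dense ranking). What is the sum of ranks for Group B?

Sorted (ascending): 5, 9, 14, 19, 29, 34, 45, 45
The 2 values of 45 share dense rank 7.
Remaining distinct values take the next consecutive integers.
Group B values → pooled ranks: 29→5, 45→7, 34→6, 9→2, 5→1
Rank sum = 5 + 7 + 6 + 2 + 1 = 21

21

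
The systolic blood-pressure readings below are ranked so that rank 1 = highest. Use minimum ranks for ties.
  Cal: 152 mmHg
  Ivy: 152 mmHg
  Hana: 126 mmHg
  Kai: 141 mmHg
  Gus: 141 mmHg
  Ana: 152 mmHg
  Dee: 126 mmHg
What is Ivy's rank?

Sorted (descending): 152, 152, 152, 141, 141, 126, 126
The 3 values of 152 occupy positions 1–3 → each gets rank 1.
The 2 values of 141 occupy positions 4–5 → each gets rank 4.
The 2 values of 126 occupy positions 6–7 → each gets rank 6.
Ivy has value 152 mmHg → rank 1.

1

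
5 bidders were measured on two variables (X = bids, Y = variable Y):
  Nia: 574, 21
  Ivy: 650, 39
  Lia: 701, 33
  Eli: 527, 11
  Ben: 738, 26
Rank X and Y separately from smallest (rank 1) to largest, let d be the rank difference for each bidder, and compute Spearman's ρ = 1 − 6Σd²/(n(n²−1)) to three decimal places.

0.600

Ranks of variable 1: 2, 3, 4, 1, 5
Ranks of variable 2: 2, 5, 4, 1, 3
d = r₁ − r₂: 0, -2, 0, 0, 2
d²: 0, 4, 0, 0, 4; Σd² = 8
ρ = 1 − 6·8/(5·24) = 1 − 48/120 = 0.600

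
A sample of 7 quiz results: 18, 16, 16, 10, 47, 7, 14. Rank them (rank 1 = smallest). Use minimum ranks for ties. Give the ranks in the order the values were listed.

Sorted (ascending): 7, 10, 14, 16, 16, 18, 47
The 2 values of 16 occupy positions 4–5 → each gets rank 4.

6, 4, 4, 2, 7, 1, 3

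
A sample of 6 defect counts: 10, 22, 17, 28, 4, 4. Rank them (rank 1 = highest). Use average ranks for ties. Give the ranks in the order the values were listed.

4, 2, 3, 1, 5.5, 5.5

Sorted (descending): 28, 22, 17, 10, 4, 4
The 2 values of 4 occupy positions 5–6 → average rank (5+6)/2 = 5.5.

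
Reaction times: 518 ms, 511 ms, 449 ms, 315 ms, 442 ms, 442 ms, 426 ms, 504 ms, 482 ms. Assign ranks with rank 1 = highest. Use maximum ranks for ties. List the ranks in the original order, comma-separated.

1, 2, 5, 9, 7, 7, 8, 3, 4

Sorted (descending): 518, 511, 504, 482, 449, 442, 442, 426, 315
The 2 values of 442 occupy positions 6–7 → each gets rank 7.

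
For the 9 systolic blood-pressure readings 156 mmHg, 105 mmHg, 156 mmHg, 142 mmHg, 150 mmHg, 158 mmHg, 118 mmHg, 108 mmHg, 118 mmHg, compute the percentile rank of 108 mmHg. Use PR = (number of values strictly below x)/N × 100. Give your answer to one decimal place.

11.1

N = 9.
Strictly below 108: 1. Equal to 108: 1.
PR = 1/9 × 100 = 11.1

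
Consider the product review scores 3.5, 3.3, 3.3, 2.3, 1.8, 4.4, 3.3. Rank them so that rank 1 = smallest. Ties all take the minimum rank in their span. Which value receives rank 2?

Sorted (ascending): 1.8, 2.3, 3.3, 3.3, 3.3, 3.5, 4.4
The 3 values of 3.3 occupy positions 3–5 → each gets rank 3.
Rank 2 → value 2.3.

2.3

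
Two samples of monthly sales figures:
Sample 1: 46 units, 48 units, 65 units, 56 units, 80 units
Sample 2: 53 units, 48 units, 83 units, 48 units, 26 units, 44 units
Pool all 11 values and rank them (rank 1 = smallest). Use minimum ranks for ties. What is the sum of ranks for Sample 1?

34

Sorted (ascending): 26, 44, 46, 48, 48, 48, 53, 56, 65, 80, 83
The 3 values of 48 occupy positions 4–6 → each gets rank 4.
Sample 1 values → pooled ranks: 46→3, 48→4, 65→9, 56→8, 80→10
Rank sum = 3 + 4 + 9 + 8 + 10 = 34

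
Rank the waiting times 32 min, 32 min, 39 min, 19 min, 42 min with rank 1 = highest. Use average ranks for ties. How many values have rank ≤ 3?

Sorted (descending): 42, 39, 32, 32, 19
The 2 values of 32 occupy positions 3–4 → average rank (3+4)/2 = 3.5.
Ranks ≤ 3: {1, 2} → 2 values.

2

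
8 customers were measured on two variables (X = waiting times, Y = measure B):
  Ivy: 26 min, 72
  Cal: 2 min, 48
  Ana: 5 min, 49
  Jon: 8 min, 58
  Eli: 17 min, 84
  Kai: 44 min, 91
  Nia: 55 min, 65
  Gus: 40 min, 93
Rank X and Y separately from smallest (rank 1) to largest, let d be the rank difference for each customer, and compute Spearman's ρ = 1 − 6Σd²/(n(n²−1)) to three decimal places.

Ranks of variable 1: 5, 1, 2, 3, 4, 7, 8, 6
Ranks of variable 2: 5, 1, 2, 3, 6, 7, 4, 8
d = r₁ − r₂: 0, 0, 0, 0, -2, 0, 4, -2
d²: 0, 0, 0, 0, 4, 0, 16, 4; Σd² = 24
ρ = 1 − 6·24/(8·63) = 1 − 144/504 = 0.714

0.714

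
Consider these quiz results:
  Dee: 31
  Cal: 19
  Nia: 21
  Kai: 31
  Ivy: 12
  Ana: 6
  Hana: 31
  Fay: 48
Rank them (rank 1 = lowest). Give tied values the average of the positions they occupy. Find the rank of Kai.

6

Sorted (ascending): 6, 12, 19, 21, 31, 31, 31, 48
The 3 values of 31 occupy positions 5–7 → average rank 6.
Kai has value 31 → rank 6.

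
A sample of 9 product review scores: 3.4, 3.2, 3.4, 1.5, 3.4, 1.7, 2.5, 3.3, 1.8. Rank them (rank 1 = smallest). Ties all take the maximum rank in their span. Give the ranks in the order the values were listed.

9, 5, 9, 1, 9, 2, 4, 6, 3

Sorted (ascending): 1.5, 1.7, 1.8, 2.5, 3.2, 3.3, 3.4, 3.4, 3.4
The 3 values of 3.4 occupy positions 7–9 → each gets rank 9.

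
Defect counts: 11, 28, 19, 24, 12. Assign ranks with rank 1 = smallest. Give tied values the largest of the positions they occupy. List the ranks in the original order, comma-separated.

Sorted (ascending): 11, 12, 19, 24, 28
No ties — each value takes its position as its rank.

1, 5, 3, 4, 2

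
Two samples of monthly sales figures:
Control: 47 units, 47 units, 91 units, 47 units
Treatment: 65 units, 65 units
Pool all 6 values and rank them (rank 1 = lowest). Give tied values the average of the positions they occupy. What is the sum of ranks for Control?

Sorted (ascending): 47, 47, 47, 65, 65, 91
The 3 values of 47 occupy positions 1–3 → average rank 2.
The 2 values of 65 occupy positions 4–5 → average rank (4+5)/2 = 4.5.
Control values → pooled ranks: 47→2, 47→2, 91→6, 47→2
Rank sum = 2 + 2 + 6 + 2 = 12

12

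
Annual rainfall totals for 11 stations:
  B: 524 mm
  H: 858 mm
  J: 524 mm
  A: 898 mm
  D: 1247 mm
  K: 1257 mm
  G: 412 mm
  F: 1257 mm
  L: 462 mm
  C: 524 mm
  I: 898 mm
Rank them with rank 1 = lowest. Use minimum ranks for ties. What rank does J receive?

3

Sorted (ascending): 412, 462, 524, 524, 524, 858, 898, 898, 1247, 1257, 1257
The 3 values of 524 occupy positions 3–5 → each gets rank 3.
The 2 values of 898 occupy positions 7–8 → each gets rank 7.
The 2 values of 1257 occupy positions 10–11 → each gets rank 10.
J has value 524 mm → rank 3.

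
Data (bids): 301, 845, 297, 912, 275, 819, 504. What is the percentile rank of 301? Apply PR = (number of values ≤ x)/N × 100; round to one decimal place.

N = 7.
Strictly below 301: 2. Equal to 301: 1.
PR = 3/7 × 100 = 42.9

42.9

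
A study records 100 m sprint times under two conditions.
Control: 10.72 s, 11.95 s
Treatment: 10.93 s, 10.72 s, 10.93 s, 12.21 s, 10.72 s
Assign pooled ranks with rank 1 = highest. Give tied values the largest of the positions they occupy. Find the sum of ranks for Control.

Sorted (descending): 12.21, 11.95, 10.93, 10.93, 10.72, 10.72, 10.72
The 2 values of 10.93 occupy positions 3–4 → each gets rank 4.
The 3 values of 10.72 occupy positions 5–7 → each gets rank 7.
Control values → pooled ranks: 10.72→7, 11.95→2
Rank sum = 7 + 2 = 9

9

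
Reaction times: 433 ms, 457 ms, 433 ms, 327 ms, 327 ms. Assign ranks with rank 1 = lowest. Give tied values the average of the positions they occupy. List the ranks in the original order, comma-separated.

Sorted (ascending): 327, 327, 433, 433, 457
The 2 values of 327 occupy positions 1–2 → average rank (1+2)/2 = 1.5.
The 2 values of 433 occupy positions 3–4 → average rank (3+4)/2 = 3.5.

3.5, 5, 3.5, 1.5, 1.5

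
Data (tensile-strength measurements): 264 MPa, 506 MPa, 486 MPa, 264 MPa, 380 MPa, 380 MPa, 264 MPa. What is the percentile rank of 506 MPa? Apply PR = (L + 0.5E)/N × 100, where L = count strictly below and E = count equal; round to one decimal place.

N = 7.
Strictly below 506: 6. Equal to 506: 1.
PR = (6 + 0.5·1)/7 × 100 = 92.9

92.9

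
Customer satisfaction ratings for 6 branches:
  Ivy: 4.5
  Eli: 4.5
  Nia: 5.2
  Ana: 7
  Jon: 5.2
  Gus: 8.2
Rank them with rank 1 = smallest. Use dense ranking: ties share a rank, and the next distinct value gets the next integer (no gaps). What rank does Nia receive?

2

Sorted (ascending): 4.5, 4.5, 5.2, 5.2, 7, 8.2
The 2 values of 4.5 share dense rank 1.
The 2 values of 5.2 share dense rank 2.
Remaining distinct values take the next consecutive integers.
Nia has value 5.2 → rank 2.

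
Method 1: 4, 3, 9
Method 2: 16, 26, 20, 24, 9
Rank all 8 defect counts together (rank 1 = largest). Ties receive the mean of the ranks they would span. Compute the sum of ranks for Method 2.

Sorted (descending): 26, 24, 20, 16, 9, 9, 4, 3
The 2 values of 9 occupy positions 5–6 → average rank (5+6)/2 = 5.5.
Method 2 values → pooled ranks: 16→4, 26→1, 20→3, 24→2, 9→5.5
Rank sum = 4 + 1 + 3 + 2 + 5.5 = 15.5

15.5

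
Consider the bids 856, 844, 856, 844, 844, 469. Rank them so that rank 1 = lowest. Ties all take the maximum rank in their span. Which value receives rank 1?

Sorted (ascending): 469, 844, 844, 844, 856, 856
The 3 values of 844 occupy positions 2–4 → each gets rank 4.
The 2 values of 856 occupy positions 5–6 → each gets rank 6.
Rank 1 → value 469.

469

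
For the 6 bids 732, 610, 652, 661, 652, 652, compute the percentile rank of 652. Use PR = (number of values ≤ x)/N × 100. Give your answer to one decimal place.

N = 6.
Strictly below 652: 1. Equal to 652: 3.
PR = 4/6 × 100 = 66.7

66.7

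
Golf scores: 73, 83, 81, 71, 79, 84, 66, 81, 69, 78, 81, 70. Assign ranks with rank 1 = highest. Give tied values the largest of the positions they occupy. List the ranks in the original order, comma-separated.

Sorted (descending): 84, 83, 81, 81, 81, 79, 78, 73, 71, 70, 69, 66
The 3 values of 81 occupy positions 3–5 → each gets rank 5.

8, 2, 5, 9, 6, 1, 12, 5, 11, 7, 5, 10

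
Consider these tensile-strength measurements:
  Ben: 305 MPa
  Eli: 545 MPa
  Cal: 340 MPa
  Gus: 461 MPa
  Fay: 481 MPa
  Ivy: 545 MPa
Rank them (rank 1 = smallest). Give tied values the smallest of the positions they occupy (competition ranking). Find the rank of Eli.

Sorted (ascending): 305, 340, 461, 481, 545, 545
The 2 values of 545 occupy positions 5–6 → each gets rank 5.
Eli has value 545 MPa → rank 5.

5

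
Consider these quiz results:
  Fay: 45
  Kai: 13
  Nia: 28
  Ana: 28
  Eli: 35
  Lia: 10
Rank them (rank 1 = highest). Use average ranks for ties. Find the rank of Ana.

3.5

Sorted (descending): 45, 35, 28, 28, 13, 10
The 2 values of 28 occupy positions 3–4 → average rank (3+4)/2 = 3.5.
Ana has value 28 → rank 3.5.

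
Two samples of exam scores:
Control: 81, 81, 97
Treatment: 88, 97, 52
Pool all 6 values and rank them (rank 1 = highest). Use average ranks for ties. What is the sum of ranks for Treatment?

Sorted (descending): 97, 97, 88, 81, 81, 52
The 2 values of 97 occupy positions 1–2 → average rank (1+2)/2 = 1.5.
The 2 values of 81 occupy positions 4–5 → average rank (4+5)/2 = 4.5.
Treatment values → pooled ranks: 88→3, 97→1.5, 52→6
Rank sum = 3 + 1.5 + 6 = 10.5

10.5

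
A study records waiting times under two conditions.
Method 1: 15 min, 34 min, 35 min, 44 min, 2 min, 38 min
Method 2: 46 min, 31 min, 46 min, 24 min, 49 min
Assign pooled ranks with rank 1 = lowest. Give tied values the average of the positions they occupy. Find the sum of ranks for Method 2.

Sorted (ascending): 2, 15, 24, 31, 34, 35, 38, 44, 46, 46, 49
The 2 values of 46 occupy positions 9–10 → average rank (9+10)/2 = 9.5.
Method 2 values → pooled ranks: 46→9.5, 31→4, 46→9.5, 24→3, 49→11
Rank sum = 9.5 + 4 + 9.5 + 3 + 11 = 37

37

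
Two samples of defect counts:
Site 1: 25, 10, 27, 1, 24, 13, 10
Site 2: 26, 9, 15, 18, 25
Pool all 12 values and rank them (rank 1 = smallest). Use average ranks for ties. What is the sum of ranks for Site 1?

Sorted (ascending): 1, 9, 10, 10, 13, 15, 18, 24, 25, 25, 26, 27
The 2 values of 10 occupy positions 3–4 → average rank (3+4)/2 = 3.5.
The 2 values of 25 occupy positions 9–10 → average rank (9+10)/2 = 9.5.
Site 1 values → pooled ranks: 25→9.5, 10→3.5, 27→12, 1→1, 24→8, 13→5, 10→3.5
Rank sum = 9.5 + 3.5 + 12 + 1 + 8 + 5 + 3.5 = 42.5

42.5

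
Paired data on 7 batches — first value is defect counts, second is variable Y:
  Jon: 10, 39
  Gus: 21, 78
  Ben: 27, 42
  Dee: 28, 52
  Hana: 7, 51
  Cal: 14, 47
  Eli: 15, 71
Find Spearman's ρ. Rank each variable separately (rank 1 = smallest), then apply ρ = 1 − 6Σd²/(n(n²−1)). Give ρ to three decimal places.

0.321

Ranks of variable 1: 2, 5, 6, 7, 1, 3, 4
Ranks of variable 2: 1, 7, 2, 5, 4, 3, 6
d = r₁ − r₂: 1, -2, 4, 2, -3, 0, -2
d²: 1, 4, 16, 4, 9, 0, 4; Σd² = 38
ρ = 1 − 6·38/(7·48) = 1 − 228/336 = 0.321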